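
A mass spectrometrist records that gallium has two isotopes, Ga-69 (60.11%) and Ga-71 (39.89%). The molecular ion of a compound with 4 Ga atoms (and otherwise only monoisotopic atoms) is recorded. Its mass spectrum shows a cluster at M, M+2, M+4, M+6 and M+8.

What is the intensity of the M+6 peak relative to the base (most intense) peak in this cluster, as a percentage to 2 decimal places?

44.04%

Term probabilities: M 0.1306, M+2 0.3465, M+4 0.3450, M+6 0.1526, M+8 0.0253. Base peak = M+2.
P(M+2) = C(4,1) × 0.6011^3 × 0.3989^1 = 4 × 0.21719018 × 0.3989 = 0.346549 (base)
P(M+6) = C(4,3) × 0.6011^1 × 0.3989^3 = 4 × 0.6011 × 0.06347345 = 0.152616
Relative intensity = 0.152616 / 0.346549 × 100 = 44.04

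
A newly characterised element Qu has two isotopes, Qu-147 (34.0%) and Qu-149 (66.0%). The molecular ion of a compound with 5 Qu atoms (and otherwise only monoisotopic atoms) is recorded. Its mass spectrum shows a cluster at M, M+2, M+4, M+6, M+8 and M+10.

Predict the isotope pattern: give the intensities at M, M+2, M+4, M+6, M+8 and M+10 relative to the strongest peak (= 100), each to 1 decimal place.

Each Qu atom is independently Qu-147 (p = 0.340) or Qu-149 (q = 0.660); the cluster is the binomial expansion (p + q)^5.
P(M) = 0.340^5 = 0.004544
P(M+2) = 5 × 0.340^4 × 0.660^1 = 0.044099
P(M+4) = 10 × 0.340^3 × 0.660^2 = 0.171208
P(M+6) = 10 × 0.340^2 × 0.660^3 = 0.332345
P(M+8) = 5 × 0.340^1 × 0.660^4 = 0.322571
P(M+10) = 0.660^5 = 0.125233
The M+6 peak is largest (0.332345); scaling to 100 gives 1.4 : 13.3 : 51.5 : 100.0 : 97.1 : 37.7.

1.4 : 13.3 : 51.5 : 100.0 : 97.1 : 37.7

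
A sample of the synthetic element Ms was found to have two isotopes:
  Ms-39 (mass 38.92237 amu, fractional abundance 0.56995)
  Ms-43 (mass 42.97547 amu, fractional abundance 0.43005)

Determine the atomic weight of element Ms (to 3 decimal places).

The abundance-weighted mean is 0.56995 × 38.92237 + 0.43005 × 42.97547
= 22.183805 + 18.481601 = 40.665406 amu

40.665 amu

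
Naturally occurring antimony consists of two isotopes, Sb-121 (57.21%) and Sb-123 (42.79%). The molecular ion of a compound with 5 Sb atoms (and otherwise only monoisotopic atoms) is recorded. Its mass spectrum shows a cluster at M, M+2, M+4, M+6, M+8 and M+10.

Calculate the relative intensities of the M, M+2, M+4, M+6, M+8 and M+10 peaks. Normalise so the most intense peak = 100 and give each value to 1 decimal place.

Expanding (0.5721 + 0.4279)^5:
P(M) = 0.5721^5 = 0.061286
P(M+2) = 5 × 0.5721^4 × 0.4279^1 = 0.229192
P(M+4) = 10 × 0.5721^3 × 0.4279^2 = 0.342847
P(M+6) = 10 × 0.5721^2 × 0.4279^3 = 0.256431
P(M+8) = 5 × 0.5721^1 × 0.4279^4 = 0.095898
P(M+10) = 0.4279^5 = 0.014345
The M+4 peak is largest (0.342847); scaling to 100 gives 17.9 : 66.8 : 100.0 : 74.8 : 28.0 : 4.2.

17.9 : 66.8 : 100.0 : 74.8 : 28.0 : 4.2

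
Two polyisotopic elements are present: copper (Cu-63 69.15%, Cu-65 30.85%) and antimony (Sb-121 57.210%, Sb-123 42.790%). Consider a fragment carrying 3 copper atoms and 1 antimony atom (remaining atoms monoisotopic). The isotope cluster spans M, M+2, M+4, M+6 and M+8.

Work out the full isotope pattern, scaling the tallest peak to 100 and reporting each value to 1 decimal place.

47.9 : 100.0 : 76.6 : 25.7 : 3.2

Copper pattern (n=3): 0.33065611 : 0.44254842 : 0.19743483 : 0.02936064
Antimony pattern (n=1): 0.5721 : 0.4279
Convolve the two distributions (both contribute in 2-u steps):
  M: 0.33065611×0.5721 = 0.189168
  M+2: 0.33065611×0.4279 + 0.44254842×0.5721 = 0.394670
  M+4: 0.44254842×0.4279 + 0.19743483×0.5721 = 0.302319
  M+6: 0.19743483×0.4279 + 0.02936064×0.5721 = 0.101280
  M+8: 0.02936064×0.4279 = 0.012563
Scale to base peak (0.394670) = 100: 47.9 : 100.0 : 76.6 : 25.7 : 3.2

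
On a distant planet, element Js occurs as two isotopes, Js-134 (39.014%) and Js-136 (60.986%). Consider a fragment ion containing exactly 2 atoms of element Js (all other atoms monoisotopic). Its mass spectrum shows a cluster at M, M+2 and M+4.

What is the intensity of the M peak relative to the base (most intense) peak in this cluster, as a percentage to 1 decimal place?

32.0%

Binomial terms of (0.39014 + 0.60986)^2: M 0.1522, M+2 0.4759, M+4 0.3719 → M+2 is the base peak.
P(M+2) = C(2,1) × 0.39014^1 × 0.60986^1 = 2 × 0.39014 × 0.60986 = 0.475862 (base)
P(M) = C(2,0) × 0.39014^2 × 0.60986^0 = 1 × 0.15220922 × 1.0000 = 0.152209
Relative intensity = 0.152209 / 0.475862 × 100 = 32.0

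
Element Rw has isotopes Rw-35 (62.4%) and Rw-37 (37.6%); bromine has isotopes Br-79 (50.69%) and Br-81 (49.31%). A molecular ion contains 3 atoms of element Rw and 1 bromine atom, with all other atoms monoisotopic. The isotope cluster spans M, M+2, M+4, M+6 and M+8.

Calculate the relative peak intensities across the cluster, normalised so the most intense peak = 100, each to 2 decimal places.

35.12 : 97.64 : 100.00 : 44.89 : 7.47

Element Rw pattern (n=3): 0.24297062 : 0.43921613 : 0.26465587 : 0.05315738
Bromine pattern (n=1): 0.5069 : 0.4931
Convolve the two distributions (both contribute in 2-u steps):
  M: 0.24297062×0.5069 = 0.123162
  M+2: 0.24297062×0.4931 + 0.43921613×0.5069 = 0.342447
  M+4: 0.43921613×0.4931 + 0.26465587×0.5069 = 0.350732
  M+6: 0.26465587×0.4931 + 0.05315738×0.5069 = 0.157447
  M+8: 0.05315738×0.4931 = 0.026212
Scale to base peak (0.350732) = 100: 35.12 : 97.64 : 100.00 : 44.89 : 7.47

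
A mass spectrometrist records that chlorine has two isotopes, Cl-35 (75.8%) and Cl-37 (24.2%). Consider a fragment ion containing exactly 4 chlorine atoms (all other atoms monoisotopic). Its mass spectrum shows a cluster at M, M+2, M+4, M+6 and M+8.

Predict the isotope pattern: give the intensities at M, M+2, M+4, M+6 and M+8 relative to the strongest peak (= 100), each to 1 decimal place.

Expanding (0.758 + 0.242)^4:
P(M) = 0.758^4 = 0.330124
P(M+2) = 4 × 0.758^3 × 0.242^1 = 0.421583
P(M+4) = 6 × 0.758^2 × 0.242^2 = 0.201893
P(M+6) = 4 × 0.758^1 × 0.242^3 = 0.042971
P(M+8) = 0.242^4 = 0.003430
The M+2 peak is largest (0.421583); scaling to 100 gives 78.3 : 100.0 : 47.9 : 10.2 : 0.8.

78.3 : 100.0 : 47.9 : 10.2 : 0.8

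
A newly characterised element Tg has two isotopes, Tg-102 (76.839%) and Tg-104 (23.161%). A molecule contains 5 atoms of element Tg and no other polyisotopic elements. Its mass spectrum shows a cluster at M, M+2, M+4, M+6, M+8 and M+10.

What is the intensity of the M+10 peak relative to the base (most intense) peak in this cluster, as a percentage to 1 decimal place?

0.2%

(0.76839 + 0.23161)^5 gives M 0.2679, M+2 0.4037, M+4 0.2434, M+6 0.0734, M+8 0.0111, M+10 0.0007; the largest is M+2.
P(M+2) = C(5,1) × 0.76839^4 × 0.23161^1 = 5 × 0.34859955 × 0.23161 = 0.403696 (base)
P(M+10) = C(5,5) × 0.76839^0 × 0.23161^5 = 1 × 1.0000 × 0.00066648 = 0.000666
Relative intensity = 0.000666 / 0.403696 × 100 = 0.2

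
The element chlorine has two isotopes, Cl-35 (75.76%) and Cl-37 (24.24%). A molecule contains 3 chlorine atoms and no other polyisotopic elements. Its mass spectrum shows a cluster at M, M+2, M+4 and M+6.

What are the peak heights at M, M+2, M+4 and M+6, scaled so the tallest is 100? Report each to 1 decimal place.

Expanding (0.7576 + 0.2424)^3:
P(M) = 0.7576^3 = 0.434830
P(M+2) = 3 × 0.7576^2 × 0.2424^1 = 0.417382
P(M+4) = 3 × 0.7576^1 × 0.2424^2 = 0.133545
P(M+6) = 0.2424^3 = 0.014243
The M peak is largest (0.434830); scaling to 100 gives 100.0 : 96.0 : 30.7 : 3.3.

100.0 : 96.0 : 30.7 : 3.3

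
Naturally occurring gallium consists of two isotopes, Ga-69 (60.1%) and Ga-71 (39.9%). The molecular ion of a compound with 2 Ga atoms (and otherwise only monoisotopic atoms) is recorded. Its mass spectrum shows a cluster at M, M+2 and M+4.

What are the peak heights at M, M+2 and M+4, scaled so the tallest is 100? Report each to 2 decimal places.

75.31 : 100.00 : 33.19

The 2 Ga atoms are independent, so intensities follow the terms of (0.601 + 0.399)^2.
P(M) = 0.601^2 = 0.361201
P(M+2) = 2 × 0.601^1 × 0.399^1 = 0.479598
P(M+4) = 0.399^2 = 0.159201
The M+2 peak is largest (0.479598); scaling to 100 gives 75.31 : 100.00 : 33.19.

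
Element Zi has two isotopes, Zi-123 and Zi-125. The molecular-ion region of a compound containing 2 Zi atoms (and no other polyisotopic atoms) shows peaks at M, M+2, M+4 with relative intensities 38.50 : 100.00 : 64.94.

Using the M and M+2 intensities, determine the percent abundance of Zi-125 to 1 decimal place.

Write p for the Zi-123 fraction. I(M+2)/I(M) = [C(2,1)·p^1·(1−p)] / p^2 = 2·(1−p)/p = 100.00/38.50 = 2.5974
(1−p)/p = 2.5974/2 = 1.2987  ⇒  p = 1/(1 + 1.2987) = 0.4350
Zi-123: 43.5%, Zi-125: 56.5%.

56.5%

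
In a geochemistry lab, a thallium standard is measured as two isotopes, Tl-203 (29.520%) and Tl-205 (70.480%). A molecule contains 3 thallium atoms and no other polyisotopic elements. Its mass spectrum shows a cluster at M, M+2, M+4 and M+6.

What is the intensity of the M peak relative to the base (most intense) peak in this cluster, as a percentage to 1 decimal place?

Binomial terms of (0.29520 + 0.70480)^3: M 0.0257, M+2 0.1843, M+4 0.4399, M+6 0.3501 → M+4 is the base peak.
P(M+4) = C(3,2) × 0.29520^1 × 0.70480^2 = 3 × 0.2952 × 0.49674304 = 0.439916 (base)
P(M) = C(3,0) × 0.29520^3 × 0.70480^0 = 1 × 0.02572463 × 1.0000 = 0.025725
Relative intensity = 0.025725 / 0.439916 × 100 = 5.8

5.8%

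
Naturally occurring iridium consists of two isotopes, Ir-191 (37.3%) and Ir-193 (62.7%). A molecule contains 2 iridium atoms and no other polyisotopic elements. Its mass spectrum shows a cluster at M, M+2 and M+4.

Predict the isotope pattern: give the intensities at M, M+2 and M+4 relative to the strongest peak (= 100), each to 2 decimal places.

The 2 Ir atoms are independent, so intensities follow the terms of (0.373 + 0.627)^2.
P(M) = 0.373^2 = 0.139129
P(M+2) = 2 × 0.373^1 × 0.627^1 = 0.467742
P(M+4) = 0.627^2 = 0.393129
The M+2 peak is largest (0.467742); scaling to 100 gives 29.74 : 100.00 : 84.05.

29.74 : 100.00 : 84.05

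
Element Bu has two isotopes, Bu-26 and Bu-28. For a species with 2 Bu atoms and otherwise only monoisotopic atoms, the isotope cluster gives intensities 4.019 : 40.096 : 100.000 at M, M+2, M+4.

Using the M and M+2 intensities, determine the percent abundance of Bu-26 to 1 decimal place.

16.7%

Write p for the Bu-26 fraction. I(M+2)/I(M) = [C(2,1)·p^1·(1−p)] / p^2 = 2·(1−p)/p = 40.096/4.019 = 9.9766
(1−p)/p = 9.9766/2 = 4.9883  ⇒  p = 1/(1 + 4.9883) = 0.1670
Bu-26: 16.7%, Bu-28: 83.3%.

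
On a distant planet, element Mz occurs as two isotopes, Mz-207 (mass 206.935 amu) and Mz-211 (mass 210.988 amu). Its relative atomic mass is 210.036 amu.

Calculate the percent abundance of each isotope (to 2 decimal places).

Let x be the fractional abundance of Mz-207; then Mz-211 has abundance 1 − x.
206.935·x + 210.988·(1 − x) = 210.036
(206.935 − 210.988)·x = 210.036 − 210.988
x = -0.952 / -4.053 = 0.23489 → 23.49% Mz-207, 76.51% Mz-211.

Mz-207: 23.49%, Mz-211: 76.51%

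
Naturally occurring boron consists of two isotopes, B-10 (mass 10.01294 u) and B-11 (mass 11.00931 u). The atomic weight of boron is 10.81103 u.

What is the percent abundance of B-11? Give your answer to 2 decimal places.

80.10%

Let x be the fractional abundance of B-10; then B-11 has abundance 1 − x.
10.01294·x + 11.00931·(1 − x) = 10.81103
(10.01294 − 11.00931)·x = 10.81103 − 11.00931
x = -0.19828 / -0.99637 = 0.19900 → 19.90% B-10, 80.10% B-11.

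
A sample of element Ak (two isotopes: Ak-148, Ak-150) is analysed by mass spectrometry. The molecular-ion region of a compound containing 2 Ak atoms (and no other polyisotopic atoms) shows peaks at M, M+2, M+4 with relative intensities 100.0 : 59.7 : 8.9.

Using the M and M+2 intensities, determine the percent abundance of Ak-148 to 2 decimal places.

Let p = fractional abundance of Ak-148. I(M+2)/I(M) = [C(2,1)·p^1·(1−p)] / p^2 = 2·(1−p)/p = 59.7/100.0 = 0.5970
(1−p)/p = 0.5970/2 = 0.2985  ⇒  p = 1/(1 + 0.2985) = 0.7701
Ak-148: 77.01%, Ak-150: 22.99%.

77.01%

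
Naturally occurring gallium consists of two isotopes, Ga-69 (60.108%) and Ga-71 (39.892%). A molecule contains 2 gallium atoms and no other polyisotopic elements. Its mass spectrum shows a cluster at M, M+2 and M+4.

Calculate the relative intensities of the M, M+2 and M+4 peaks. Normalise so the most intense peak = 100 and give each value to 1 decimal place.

75.3 : 100.0 : 33.2

Each Ga atom is independently Ga-69 (p = 0.60108) or Ga-71 (q = 0.39892); the cluster is the binomial expansion (p + q)^2.
P(M) = 0.60108^2 = 0.361297
P(M+2) = 2 × 0.60108^1 × 0.39892^1 = 0.479566
P(M+4) = 0.39892^2 = 0.159137
The M+2 peak is largest (0.479566); scaling to 100 gives 75.3 : 100.0 : 33.2.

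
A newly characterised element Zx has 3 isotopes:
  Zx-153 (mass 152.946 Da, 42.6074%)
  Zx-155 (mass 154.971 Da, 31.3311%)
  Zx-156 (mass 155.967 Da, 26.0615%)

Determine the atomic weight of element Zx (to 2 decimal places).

154.37 Da

Ar = Σ fᵢ·mᵢ = 0.426074 × 152.946 + 0.313311 × 154.971 + 0.260615 × 155.967
= 65.1663 + 48.5541 + 40.6473 = 154.3677 Da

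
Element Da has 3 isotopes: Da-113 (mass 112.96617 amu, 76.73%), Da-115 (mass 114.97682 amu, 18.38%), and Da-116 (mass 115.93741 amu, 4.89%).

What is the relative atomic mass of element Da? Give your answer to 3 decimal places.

113.481 amu

The abundance-weighted mean is 0.7673 × 112.96617 + 0.1838 × 114.97682 + 0.0489 × 115.93741
= 86.678942 + 21.132740 + 5.669339 = 113.481021 amu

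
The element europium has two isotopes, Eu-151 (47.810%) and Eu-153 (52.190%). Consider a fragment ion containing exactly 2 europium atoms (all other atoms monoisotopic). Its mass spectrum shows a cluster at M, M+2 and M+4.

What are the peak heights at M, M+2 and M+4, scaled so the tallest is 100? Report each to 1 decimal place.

45.8 : 100.0 : 54.6

Each Eu atom is independently Eu-151 (p = 0.47810) or Eu-153 (q = 0.52190); the cluster is the binomial expansion (p + q)^2.
P(M) = 0.47810^2 = 0.228580
P(M+2) = 2 × 0.47810^1 × 0.52190^1 = 0.499041
P(M+4) = 0.52190^2 = 0.272380
The M+2 peak is largest (0.499041); scaling to 100 gives 45.8 : 100.0 : 54.6.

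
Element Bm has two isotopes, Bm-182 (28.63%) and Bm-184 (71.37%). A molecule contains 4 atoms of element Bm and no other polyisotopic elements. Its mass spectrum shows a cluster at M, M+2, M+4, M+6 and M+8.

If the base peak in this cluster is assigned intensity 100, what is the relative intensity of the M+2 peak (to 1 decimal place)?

Binomial terms of (0.2863 + 0.7137)^4: M 0.0067, M+2 0.0670, M+4 0.2505, M+6 0.4163, M+8 0.2595 → M+6 is the base peak.
P(M+6) = C(4,3) × 0.2863^1 × 0.7137^3 = 4 × 0.2863 × 0.36353572 = 0.416321 (base)
P(M+2) = C(4,1) × 0.2863^3 × 0.7137^1 = 4 × 0.02346735 × 0.7137 = 0.066995
Relative intensity = 0.066995 / 0.416321 × 100 = 16.1

16.1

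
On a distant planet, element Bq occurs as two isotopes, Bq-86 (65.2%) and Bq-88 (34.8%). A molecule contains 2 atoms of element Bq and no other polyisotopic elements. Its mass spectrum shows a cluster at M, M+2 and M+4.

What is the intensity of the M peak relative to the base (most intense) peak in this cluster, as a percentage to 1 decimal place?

Term probabilities: M 0.4251, M+2 0.4538, M+4 0.1211. Base peak = M+2.
P(M+2) = C(2,1) × 0.652^1 × 0.348^1 = 2 × 0.6520 × 0.3480 = 0.453792 (base)
P(M) = C(2,0) × 0.652^2 × 0.348^0 = 1 × 0.425104 × 1.0000 = 0.425104
Relative intensity = 0.425104 / 0.453792 × 100 = 93.7

93.7%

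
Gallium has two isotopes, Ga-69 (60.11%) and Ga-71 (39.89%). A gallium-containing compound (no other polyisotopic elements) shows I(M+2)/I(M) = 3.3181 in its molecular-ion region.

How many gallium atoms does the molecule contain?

With n Ga atoms, P(M+2)/P(M) = C(n,1)·p^(n−1)q / p^n = n·q/p = n · 0.3989/0.6011.
n = 3.3181 × 0.6011/0.3989 = 5.00 ≈ 5

5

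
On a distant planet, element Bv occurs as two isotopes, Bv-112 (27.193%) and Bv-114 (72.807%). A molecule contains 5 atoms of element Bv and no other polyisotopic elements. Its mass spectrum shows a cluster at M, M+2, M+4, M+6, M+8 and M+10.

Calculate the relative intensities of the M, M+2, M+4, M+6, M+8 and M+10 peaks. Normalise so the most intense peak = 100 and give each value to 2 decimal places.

0.39 : 5.21 : 27.90 : 74.70 : 100.00 : 53.55

Each Bv atom is independently Bv-112 (p = 0.27193) or Bv-114 (q = 0.72807); the cluster is the binomial expansion (p + q)^5.
P(M) = 0.27193^5 = 0.001487
P(M+2) = 5 × 0.27193^4 × 0.72807^1 = 0.019905
P(M+4) = 10 × 0.27193^3 × 0.72807^2 = 0.106590
P(M+6) = 10 × 0.27193^2 × 0.72807^3 = 0.285387
P(M+8) = 5 × 0.27193^1 × 0.72807^4 = 0.382050
P(M+10) = 0.72807^5 = 0.204581
The M+8 peak is largest (0.382050); scaling to 100 gives 0.39 : 5.21 : 27.90 : 74.70 : 100.00 : 53.55.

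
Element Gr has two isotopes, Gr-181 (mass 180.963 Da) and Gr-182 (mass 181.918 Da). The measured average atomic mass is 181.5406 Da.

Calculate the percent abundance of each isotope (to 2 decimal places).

Gr-181: 39.52%, Gr-182: 60.48%

Writing the weighted mean with unknown fraction x of Gr-181:
180.963·x + 181.918·(1 − x) = 181.5406
(180.963 − 181.918)·x = 181.5406 − 181.918
x = -0.3774 / -0.955 = 0.39518 → 39.52% Gr-181, 60.48% Gr-182.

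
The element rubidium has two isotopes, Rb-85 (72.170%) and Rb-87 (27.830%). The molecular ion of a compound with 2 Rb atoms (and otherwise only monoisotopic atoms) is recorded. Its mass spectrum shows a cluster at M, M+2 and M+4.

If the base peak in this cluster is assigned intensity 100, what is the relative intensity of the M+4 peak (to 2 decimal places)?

14.87

(0.72170 + 0.27830)^2 gives M 0.5209, M+2 0.4017, M+4 0.0775; the largest is M.
P(M) = C(2,0) × 0.72170^2 × 0.27830^0 = 1 × 0.52085089 × 1.0000 = 0.520851 (base)
P(M+4) = C(2,2) × 0.72170^0 × 0.27830^2 = 1 × 1.0000 × 0.07745089 = 0.077451
Relative intensity = 0.077451 / 0.520851 × 100 = 14.87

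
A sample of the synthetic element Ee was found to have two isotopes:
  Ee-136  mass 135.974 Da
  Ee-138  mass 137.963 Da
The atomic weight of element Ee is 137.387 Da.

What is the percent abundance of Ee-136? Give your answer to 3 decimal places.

Let x be the fractional abundance of Ee-136; then Ee-138 has abundance 1 − x.
135.974·x + 137.963·(1 − x) = 137.387
(135.974 − 137.963)·x = 137.387 − 137.963
x = -0.576 / -1.989 = 0.28959 → 28.959% Ee-136, 71.041% Ee-138.

28.959%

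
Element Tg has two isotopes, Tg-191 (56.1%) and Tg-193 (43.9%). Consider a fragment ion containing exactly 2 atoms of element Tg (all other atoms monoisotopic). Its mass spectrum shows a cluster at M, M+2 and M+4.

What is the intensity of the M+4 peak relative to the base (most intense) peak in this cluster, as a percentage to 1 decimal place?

39.1%

(0.561 + 0.439)^2 gives M 0.3147, M+2 0.4926, M+4 0.1927; the largest is M+2.
P(M+2) = C(2,1) × 0.561^1 × 0.439^1 = 2 × 0.5610 × 0.4390 = 0.492558 (base)
P(M+4) = C(2,2) × 0.561^0 × 0.439^2 = 1 × 1.0000 × 0.192721 = 0.192721
Relative intensity = 0.192721 / 0.492558 × 100 = 39.1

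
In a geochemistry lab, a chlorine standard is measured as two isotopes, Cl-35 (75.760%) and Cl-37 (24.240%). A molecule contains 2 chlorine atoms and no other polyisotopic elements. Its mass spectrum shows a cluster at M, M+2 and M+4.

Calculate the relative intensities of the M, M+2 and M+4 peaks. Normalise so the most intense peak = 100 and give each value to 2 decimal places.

The 2 Cl atoms are independent, so intensities follow the terms of (0.75760 + 0.24240)^2.
P(M) = 0.75760^2 = 0.573958
P(M+2) = 2 × 0.75760^1 × 0.24240^1 = 0.367284
P(M+4) = 0.24240^2 = 0.058758
The M peak is largest (0.573958); scaling to 100 gives 100.00 : 63.99 : 10.24.

100.00 : 63.99 : 10.24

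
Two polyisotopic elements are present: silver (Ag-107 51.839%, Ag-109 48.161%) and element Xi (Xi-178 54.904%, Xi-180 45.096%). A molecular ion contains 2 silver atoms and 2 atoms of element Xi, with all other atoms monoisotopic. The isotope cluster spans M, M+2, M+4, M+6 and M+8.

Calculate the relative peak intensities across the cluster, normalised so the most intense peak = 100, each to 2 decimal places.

21.79 : 76.27 : 100.00 : 58.20 : 12.69

Silver pattern (n=2): 0.26872819 : 0.49932362 : 0.23194819
Element Xi pattern (n=2): 0.30144492 : 0.49519016 : 0.20336492
Convolve the two distributions (both contribute in 2-u steps):
  M: 0.26872819×0.30144492 = 0.081007
  M+2: 0.26872819×0.49519016 + 0.49932362×0.30144492 = 0.283590
  M+4: 0.26872819×0.20336492 + 0.49932362×0.49519016 + 0.23194819×0.30144492 = 0.371830
  M+6: 0.49932362×0.20336492 + 0.23194819×0.49519016 = 0.216403
  M+8: 0.23194819×0.20336492 = 0.047170
Scale to base peak (0.371830) = 100: 21.79 : 76.27 : 100.00 : 58.20 : 12.69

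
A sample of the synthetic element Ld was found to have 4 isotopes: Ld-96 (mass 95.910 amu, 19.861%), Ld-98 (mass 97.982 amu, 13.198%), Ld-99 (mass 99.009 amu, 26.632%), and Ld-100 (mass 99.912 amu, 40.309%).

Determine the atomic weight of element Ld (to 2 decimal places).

Average mass = Σ (abundance × isotope mass) = 0.19861 × 95.910 + 0.13198 × 97.982 + 0.26632 × 99.009 + 0.40309 × 99.912
= 19.0487 + 12.9317 + 26.3681 + 40.2735 = 98.6220 amu

98.62 amu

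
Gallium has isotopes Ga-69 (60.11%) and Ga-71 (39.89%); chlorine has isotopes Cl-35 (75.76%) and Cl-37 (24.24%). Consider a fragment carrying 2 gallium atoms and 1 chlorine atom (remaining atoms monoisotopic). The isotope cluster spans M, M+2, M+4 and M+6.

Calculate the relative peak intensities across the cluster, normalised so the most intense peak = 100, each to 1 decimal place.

Gallium pattern (n=2): 0.36132121 : 0.47955758 : 0.15912121
Chlorine pattern (n=1): 0.7576 : 0.2424
Convolve the two distributions (both contribute in 2-u steps):
  M: 0.36132121×0.7576 = 0.273737
  M+2: 0.36132121×0.2424 + 0.47955758×0.7576 = 0.450897
  M+4: 0.47955758×0.2424 + 0.15912121×0.7576 = 0.236795
  M+6: 0.15912121×0.2424 = 0.038571
Scale to base peak (0.450897) = 100: 60.7 : 100.0 : 52.5 : 8.6

60.7 : 100.0 : 52.5 : 8.6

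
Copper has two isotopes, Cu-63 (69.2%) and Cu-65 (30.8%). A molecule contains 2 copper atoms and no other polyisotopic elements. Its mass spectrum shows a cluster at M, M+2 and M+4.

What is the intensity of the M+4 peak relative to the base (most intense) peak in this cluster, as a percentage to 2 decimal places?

19.81%

Term probabilities: M 0.4789, M+2 0.4263, M+4 0.0949. Base peak = M.
P(M) = C(2,0) × 0.692^2 × 0.308^0 = 1 × 0.478864 × 1.0000 = 0.478864 (base)
P(M+4) = C(2,2) × 0.692^0 × 0.308^2 = 1 × 1.0000 × 0.094864 = 0.094864
Relative intensity = 0.094864 / 0.478864 × 100 = 19.81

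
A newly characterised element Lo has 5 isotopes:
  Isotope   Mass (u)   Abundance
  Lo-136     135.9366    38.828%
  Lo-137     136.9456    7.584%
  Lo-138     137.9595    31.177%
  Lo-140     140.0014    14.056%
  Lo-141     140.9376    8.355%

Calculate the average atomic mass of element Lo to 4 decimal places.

137.6330 u

Average mass = Σ (abundance × isotope mass) = 0.38828 × 135.9366 + 0.07584 × 136.9456 + 0.31177 × 137.9595 + 0.14056 × 140.0014 + 0.08355 × 140.9376
= 52.78146 + 10.38595 + 43.01163 + 19.67860 + 11.77534 = 137.63298 u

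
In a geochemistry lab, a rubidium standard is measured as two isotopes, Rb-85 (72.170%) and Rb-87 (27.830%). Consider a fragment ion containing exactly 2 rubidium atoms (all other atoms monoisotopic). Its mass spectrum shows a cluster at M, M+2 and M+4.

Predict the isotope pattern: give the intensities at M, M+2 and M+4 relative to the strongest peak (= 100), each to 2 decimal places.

Each Rb atom is independently Rb-85 (p = 0.72170) or Rb-87 (q = 0.27830); the cluster is the binomial expansion (p + q)^2.
P(M) = 0.72170^2 = 0.520851
P(M+2) = 2 × 0.72170^1 × 0.27830^1 = 0.401698
P(M+4) = 0.27830^2 = 0.077451
The M peak is largest (0.520851); scaling to 100 gives 100.00 : 77.12 : 14.87.

100.00 : 77.12 : 14.87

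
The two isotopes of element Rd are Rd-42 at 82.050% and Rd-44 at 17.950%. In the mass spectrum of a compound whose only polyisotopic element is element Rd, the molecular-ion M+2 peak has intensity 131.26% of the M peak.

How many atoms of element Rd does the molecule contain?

6

For n independent Rd atoms, I(M+2)/I(M) = n · (abundance Rd-44) / (abundance Rd-42) = n · 0.17950/0.82050.
n = 1.3126 × 0.82050/0.17950 = 6.00 ≈ 6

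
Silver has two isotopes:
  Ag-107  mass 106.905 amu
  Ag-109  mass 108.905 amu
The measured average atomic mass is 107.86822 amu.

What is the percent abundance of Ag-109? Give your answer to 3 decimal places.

48.161%

Let x be the fractional abundance of Ag-107; then Ag-109 has abundance 1 − x.
106.905·x + 108.905·(1 − x) = 107.86822
(106.905 − 108.905)·x = 107.86822 − 108.905
x = -1.03678 / -2.000 = 0.51839 → 51.839% Ag-107, 48.161% Ag-109.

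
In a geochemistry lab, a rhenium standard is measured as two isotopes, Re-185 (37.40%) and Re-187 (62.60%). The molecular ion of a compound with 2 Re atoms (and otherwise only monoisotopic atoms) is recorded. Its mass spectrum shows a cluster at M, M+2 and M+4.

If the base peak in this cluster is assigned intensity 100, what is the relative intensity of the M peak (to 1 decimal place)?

Term probabilities: M 0.1399, M+2 0.4682, M+4 0.3919. Base peak = M+2.
P(M+2) = C(2,1) × 0.3740^1 × 0.6260^1 = 2 × 0.3740 × 0.6260 = 0.468248 (base)
P(M) = C(2,0) × 0.3740^2 × 0.6260^0 = 1 × 0.139876 × 1.0000 = 0.139876
Relative intensity = 0.139876 / 0.468248 × 100 = 29.9

29.9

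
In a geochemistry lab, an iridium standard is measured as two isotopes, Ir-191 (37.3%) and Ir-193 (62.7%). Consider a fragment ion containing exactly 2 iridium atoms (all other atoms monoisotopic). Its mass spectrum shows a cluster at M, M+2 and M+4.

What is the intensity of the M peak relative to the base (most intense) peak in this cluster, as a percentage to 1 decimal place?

29.7%

(0.373 + 0.627)^2 gives M 0.1391, M+2 0.4677, M+4 0.3931; the largest is M+2.
P(M+2) = C(2,1) × 0.373^1 × 0.627^1 = 2 × 0.3730 × 0.6270 = 0.467742 (base)
P(M) = C(2,0) × 0.373^2 × 0.627^0 = 1 × 0.139129 × 1.0000 = 0.139129
Relative intensity = 0.139129 / 0.467742 × 100 = 29.7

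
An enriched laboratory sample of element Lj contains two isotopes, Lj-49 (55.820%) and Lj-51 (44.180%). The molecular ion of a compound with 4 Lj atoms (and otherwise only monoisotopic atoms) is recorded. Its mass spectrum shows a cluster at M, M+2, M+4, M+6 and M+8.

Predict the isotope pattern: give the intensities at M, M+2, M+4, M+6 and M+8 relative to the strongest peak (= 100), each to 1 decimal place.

The 4 Lj atoms are independent, so intensities follow the terms of (0.55820 + 0.44180)^4.
P(M) = 0.55820^4 = 0.097087
P(M+2) = 4 × 0.55820^3 × 0.44180^1 = 0.307366
P(M+4) = 6 × 0.55820^2 × 0.44180^2 = 0.364907
P(M+6) = 4 × 0.55820^1 × 0.44180^3 = 0.192543
P(M+8) = 0.44180^4 = 0.038098
The M+4 peak is largest (0.364907); scaling to 100 gives 26.6 : 84.2 : 100.0 : 52.8 : 10.4.

26.6 : 84.2 : 100.0 : 52.8 : 10.4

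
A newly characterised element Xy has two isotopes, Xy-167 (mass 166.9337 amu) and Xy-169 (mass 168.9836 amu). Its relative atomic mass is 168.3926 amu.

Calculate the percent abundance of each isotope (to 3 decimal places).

With x = fraction of Xy-167 (so Xy-169 is 1 − x):
166.9337·x + 168.9836·(1 − x) = 168.3926
(166.9337 − 168.9836)·x = 168.3926 − 168.9836
x = -0.5910 / -2.0499 = 0.28831 → 28.831% Xy-167, 71.169% Xy-169.

Xy-167: 28.831%, Xy-169: 71.169%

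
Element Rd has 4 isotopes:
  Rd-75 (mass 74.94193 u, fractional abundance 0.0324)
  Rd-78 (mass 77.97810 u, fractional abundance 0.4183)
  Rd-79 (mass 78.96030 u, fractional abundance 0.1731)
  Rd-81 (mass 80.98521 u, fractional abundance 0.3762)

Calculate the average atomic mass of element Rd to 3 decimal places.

79.181 u

Average mass = Σ (abundance × isotope mass) = 0.0324 × 74.94193 + 0.4183 × 77.97810 + 0.1731 × 78.96030 + 0.3762 × 80.98521
= 2.428119 + 32.618239 + 13.668028 + 30.466636 = 79.181022 u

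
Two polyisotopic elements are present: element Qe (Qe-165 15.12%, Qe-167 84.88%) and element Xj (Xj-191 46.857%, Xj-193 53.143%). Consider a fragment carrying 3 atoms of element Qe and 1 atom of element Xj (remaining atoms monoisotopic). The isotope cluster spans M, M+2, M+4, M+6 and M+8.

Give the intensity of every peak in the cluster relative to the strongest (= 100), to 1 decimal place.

0.4 : 6.3 : 40.0 : 100.0 : 70.6

Element Qe pattern (n=3): 0.00345665 : 0.05821437 : 0.32680131 : 0.61152767
Element Xj pattern (n=1): 0.46857 : 0.53143
Convolve the two distributions (both contribute in 2-u steps):
  M: 0.00345665×0.46857 = 0.001620
  M+2: 0.00345665×0.53143 + 0.05821437×0.46857 = 0.029114
  M+4: 0.05821437×0.53143 + 0.32680131×0.46857 = 0.184066
  M+6: 0.32680131×0.53143 + 0.61152767×0.46857 = 0.460216
  M+8: 0.61152767×0.53143 = 0.324984
Scale to base peak (0.460216) = 100: 0.4 : 6.3 : 40.0 : 100.0 : 70.6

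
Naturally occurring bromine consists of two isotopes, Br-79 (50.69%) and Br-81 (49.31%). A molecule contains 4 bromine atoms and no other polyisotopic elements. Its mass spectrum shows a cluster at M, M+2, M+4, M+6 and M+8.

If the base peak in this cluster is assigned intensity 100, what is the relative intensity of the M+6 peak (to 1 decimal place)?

Binomial terms of (0.5069 + 0.4931)^4: M 0.0660, M+2 0.2569, M+4 0.3749, M+6 0.2431, M+8 0.0591 → M+4 is the base peak.
P(M+4) = C(4,2) × 0.5069^2 × 0.4931^2 = 6 × 0.25694761 × 0.24314761 = 0.374857 (base)
P(M+6) = C(4,3) × 0.5069^1 × 0.4931^3 = 4 × 0.5069 × 0.11989609 = 0.243101
Relative intensity = 0.243101 / 0.374857 × 100 = 64.9

64.9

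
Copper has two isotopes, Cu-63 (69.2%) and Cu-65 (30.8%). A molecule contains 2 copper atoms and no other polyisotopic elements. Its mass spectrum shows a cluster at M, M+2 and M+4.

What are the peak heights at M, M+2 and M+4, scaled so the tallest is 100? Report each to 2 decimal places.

The 2 Cu atoms are independent, so intensities follow the terms of (0.692 + 0.308)^2.
P(M) = 0.692^2 = 0.478864
P(M+2) = 2 × 0.692^1 × 0.308^1 = 0.426272
P(M+4) = 0.308^2 = 0.094864
The M peak is largest (0.478864); scaling to 100 gives 100.00 : 89.02 : 19.81.

100.00 : 89.02 : 19.81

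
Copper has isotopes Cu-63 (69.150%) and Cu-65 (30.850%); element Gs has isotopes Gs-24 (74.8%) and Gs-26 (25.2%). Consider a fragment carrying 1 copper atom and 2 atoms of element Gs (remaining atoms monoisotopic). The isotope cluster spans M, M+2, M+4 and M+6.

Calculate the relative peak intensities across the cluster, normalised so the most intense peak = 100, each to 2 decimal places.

Copper pattern (n=1): 0.6915 : 0.3085
Element Gs pattern (n=2): 0.559504 : 0.376992 : 0.063504
Convolve the two distributions (both contribute in 2-u steps):
  M: 0.6915×0.559504 = 0.386897
  M+2: 0.6915×0.376992 + 0.3085×0.559504 = 0.433297
  M+4: 0.6915×0.063504 + 0.3085×0.376992 = 0.160215
  M+6: 0.3085×0.063504 = 0.019591
Scale to base peak (0.433297) = 100: 89.29 : 100.00 : 36.98 : 4.52

89.29 : 100.00 : 36.98 : 4.52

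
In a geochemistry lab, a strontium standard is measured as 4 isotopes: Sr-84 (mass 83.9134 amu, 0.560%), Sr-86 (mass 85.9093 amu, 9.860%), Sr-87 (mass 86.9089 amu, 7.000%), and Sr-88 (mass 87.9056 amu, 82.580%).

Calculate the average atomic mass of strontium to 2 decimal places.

87.62 amu

Weight each isotope mass by its fractional abundance: 0.00560 × 83.9134 + 0.09860 × 85.9093 + 0.07000 × 86.9089 + 0.82580 × 87.9056
= 0.46992 + 8.47066 + 6.08362 + 72.59244 = 87.61664 amu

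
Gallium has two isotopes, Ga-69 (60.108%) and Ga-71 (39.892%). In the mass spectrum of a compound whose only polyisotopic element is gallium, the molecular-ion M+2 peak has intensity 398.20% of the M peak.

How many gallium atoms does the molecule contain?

6

For n independent Ga atoms, I(M+2)/I(M) = n · (abundance Ga-71) / (abundance Ga-69) = n · 0.39892/0.60108.
n = 3.9820 × 0.60108/0.39892 = 6.00 ≈ 6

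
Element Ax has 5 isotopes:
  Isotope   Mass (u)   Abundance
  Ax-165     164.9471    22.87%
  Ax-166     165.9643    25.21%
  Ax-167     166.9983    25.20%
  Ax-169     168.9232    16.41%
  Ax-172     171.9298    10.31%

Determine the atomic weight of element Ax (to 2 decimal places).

The abundance-weighted mean is 0.2287 × 164.9471 + 0.2521 × 165.9643 + 0.2520 × 166.9983 + 0.1641 × 168.9232 + 0.1031 × 171.9298
= 37.72340 + 41.83960 + 42.08357 + 27.72030 + 17.72596 = 167.09283 u

167.09 u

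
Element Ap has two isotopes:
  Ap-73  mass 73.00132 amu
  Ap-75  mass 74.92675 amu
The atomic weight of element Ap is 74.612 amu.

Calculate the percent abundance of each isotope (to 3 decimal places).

Ap-73: 16.347%, Ap-75: 83.653%

Let x be the fractional abundance of Ap-73; then Ap-75 has abundance 1 − x.
73.00132·x + 74.92675·(1 − x) = 74.612
(73.00132 − 74.92675)·x = 74.612 − 74.92675
x = -0.31475 / -1.92543 = 0.16347 → 16.347% Ap-73, 83.653% Ap-75.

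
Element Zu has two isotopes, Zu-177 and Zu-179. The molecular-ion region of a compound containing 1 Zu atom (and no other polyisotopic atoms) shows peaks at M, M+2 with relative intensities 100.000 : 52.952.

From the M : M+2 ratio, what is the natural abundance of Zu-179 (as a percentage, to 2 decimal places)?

If p is the fraction of Zu that is Zu-177, then I(M+2)/I(M) = [C(1,1)·p^0·(1−p)] / p^1 = 1·(1−p)/p = 52.952/100.000 = 0.5295
(1−p)/p = 0.5295/1 = 0.5295  ⇒  p = 1/(1 + 0.5295) = 0.6538
Zu-177: 65.38%, Zu-179: 34.62%.

34.62%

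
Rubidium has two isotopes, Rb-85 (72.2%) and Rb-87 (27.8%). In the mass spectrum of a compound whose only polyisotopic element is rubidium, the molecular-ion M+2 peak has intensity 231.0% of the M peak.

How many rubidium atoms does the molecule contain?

6

The M+2/M ratio from n Rb atoms is n · q/p = n · 0.278/0.722.
n = 2.310 × 0.722/0.278 = 6.00 ≈ 6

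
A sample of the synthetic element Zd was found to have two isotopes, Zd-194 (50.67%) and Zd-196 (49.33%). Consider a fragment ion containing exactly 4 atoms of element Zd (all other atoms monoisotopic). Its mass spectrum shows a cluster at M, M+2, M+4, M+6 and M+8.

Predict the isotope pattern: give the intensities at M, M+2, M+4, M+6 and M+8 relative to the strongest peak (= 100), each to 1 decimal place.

Each Zd atom is independently Zd-194 (p = 0.5067) or Zd-196 (q = 0.4933); the cluster is the binomial expansion (p + q)^4.
P(M) = 0.5067^4 = 0.065918
P(M+2) = 4 × 0.5067^3 × 0.4933^1 = 0.256699
P(M+4) = 6 × 0.5067^2 × 0.4933^2 = 0.374865
P(M+6) = 4 × 0.5067^1 × 0.4933^3 = 0.243301
P(M+8) = 0.4933^4 = 0.059217
The M+4 peak is largest (0.374865); scaling to 100 gives 17.6 : 68.5 : 100.0 : 64.9 : 15.8.

17.6 : 68.5 : 100.0 : 64.9 : 15.8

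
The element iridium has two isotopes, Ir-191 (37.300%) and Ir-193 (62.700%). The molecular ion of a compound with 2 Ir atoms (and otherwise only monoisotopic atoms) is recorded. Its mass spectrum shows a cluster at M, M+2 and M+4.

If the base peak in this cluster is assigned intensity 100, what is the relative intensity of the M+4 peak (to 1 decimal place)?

84.0

(0.37300 + 0.62700)^2 gives M 0.1391, M+2 0.4677, M+4 0.3931; the largest is M+2.
P(M+2) = C(2,1) × 0.37300^1 × 0.62700^1 = 2 × 0.3730 × 0.6270 = 0.467742 (base)
P(M+4) = C(2,2) × 0.37300^0 × 0.62700^2 = 1 × 1.0000 × 0.393129 = 0.393129
Relative intensity = 0.393129 / 0.467742 × 100 = 84.0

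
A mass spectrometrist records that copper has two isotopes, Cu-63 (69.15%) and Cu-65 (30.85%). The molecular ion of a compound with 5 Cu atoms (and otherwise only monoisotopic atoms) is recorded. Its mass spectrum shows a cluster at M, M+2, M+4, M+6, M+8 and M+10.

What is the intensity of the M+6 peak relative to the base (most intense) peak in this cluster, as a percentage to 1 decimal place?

39.8%

Term probabilities: M 0.1581, M+2 0.3527, M+4 0.3147, M+6 0.1404, M+8 0.0313, M+10 0.0028. Base peak = M+2.
P(M+2) = C(5,1) × 0.6915^4 × 0.3085^1 = 5 × 0.2286487 × 0.3085 = 0.352691 (base)
P(M+6) = C(5,3) × 0.6915^2 × 0.3085^3 = 10 × 0.47817225 × 0.02936064 = 0.140394
Relative intensity = 0.140394 / 0.352691 × 100 = 39.8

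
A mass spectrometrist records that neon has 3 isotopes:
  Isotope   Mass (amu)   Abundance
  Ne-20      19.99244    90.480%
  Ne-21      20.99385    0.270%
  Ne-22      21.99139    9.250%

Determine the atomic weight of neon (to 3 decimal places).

20.180 amu

Average mass = Σ (abundance × isotope mass) = 0.90480 × 19.99244 + 0.00270 × 20.99385 + 0.09250 × 21.99139
= 18.089160 + 0.056683 + 2.034204 = 20.180047 amu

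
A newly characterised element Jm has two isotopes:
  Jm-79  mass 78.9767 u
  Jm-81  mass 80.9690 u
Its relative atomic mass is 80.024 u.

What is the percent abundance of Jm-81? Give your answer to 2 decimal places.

52.57%

With x = fraction of Jm-79 (so Jm-81 is 1 − x):
78.9767·x + 80.9690·(1 − x) = 80.024
(78.9767 − 80.9690)·x = 80.024 − 80.9690
x = -0.9450 / -1.9923 = 0.47433 → 47.43% Jm-79, 52.57% Jm-81.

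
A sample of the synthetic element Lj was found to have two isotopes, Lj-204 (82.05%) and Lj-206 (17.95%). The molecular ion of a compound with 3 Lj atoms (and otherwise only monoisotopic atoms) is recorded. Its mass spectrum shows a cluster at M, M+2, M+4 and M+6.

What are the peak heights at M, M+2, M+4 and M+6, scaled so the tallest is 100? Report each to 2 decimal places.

The 3 Lj atoms are independent, so intensities follow the terms of (0.8205 + 0.1795)^3.
P(M) = 0.8205^3 = 0.552377
P(M+2) = 3 × 0.8205^2 × 0.1795^1 = 0.362529
P(M+4) = 3 × 0.8205^1 × 0.1795^2 = 0.079310
P(M+6) = 0.1795^3 = 0.005784
The M peak is largest (0.552377); scaling to 100 gives 100.00 : 65.63 : 14.36 : 1.05.

100.00 : 65.63 : 14.36 : 1.05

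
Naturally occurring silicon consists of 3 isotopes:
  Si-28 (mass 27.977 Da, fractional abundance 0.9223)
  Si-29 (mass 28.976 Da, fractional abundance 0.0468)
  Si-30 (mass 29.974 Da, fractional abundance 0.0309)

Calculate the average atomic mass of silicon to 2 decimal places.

Average mass = Σ (abundance × isotope mass) = 0.9223 × 27.977 + 0.0468 × 28.976 + 0.0309 × 29.974
= 25.8032 + 1.3561 + 0.9262 = 28.0855 Da

28.09 Da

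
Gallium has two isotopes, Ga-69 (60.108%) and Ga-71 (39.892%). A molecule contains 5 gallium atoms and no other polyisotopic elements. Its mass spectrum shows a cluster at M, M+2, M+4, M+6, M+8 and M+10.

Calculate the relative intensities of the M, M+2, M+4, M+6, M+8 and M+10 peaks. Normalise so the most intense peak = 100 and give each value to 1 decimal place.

The 5 Ga atoms are independent, so intensities follow the terms of (0.60108 + 0.39892)^5.
P(M) = 0.60108^5 = 0.078462
P(M+2) = 5 × 0.60108^4 × 0.39892^1 = 0.260366
P(M+4) = 10 × 0.60108^3 × 0.39892^2 = 0.345596
P(M+6) = 10 × 0.60108^2 × 0.39892^3 = 0.229362
P(M+8) = 5 × 0.60108^1 × 0.39892^4 = 0.076111
P(M+10) = 0.39892^5 = 0.010103
The M+4 peak is largest (0.345596); scaling to 100 gives 22.7 : 75.3 : 100.0 : 66.4 : 22.0 : 2.9.

22.7 : 75.3 : 100.0 : 66.4 : 22.0 : 2.9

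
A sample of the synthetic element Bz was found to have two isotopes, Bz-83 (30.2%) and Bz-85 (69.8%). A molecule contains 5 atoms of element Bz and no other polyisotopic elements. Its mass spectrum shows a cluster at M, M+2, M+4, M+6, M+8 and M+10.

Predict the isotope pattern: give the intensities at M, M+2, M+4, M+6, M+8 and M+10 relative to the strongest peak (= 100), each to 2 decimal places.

0.70 : 8.10 : 37.44 : 86.53 : 100.00 : 46.23

Each Bz atom is independently Bz-83 (p = 0.302) or Bz-85 (q = 0.698); the cluster is the binomial expansion (p + q)^5.
P(M) = 0.302^5 = 0.002512
P(M+2) = 5 × 0.302^4 × 0.698^1 = 0.029030
P(M+4) = 10 × 0.302^3 × 0.698^2 = 0.134194
P(M+6) = 10 × 0.302^2 × 0.698^3 = 0.310156
P(M+8) = 5 × 0.302^1 × 0.698^4 = 0.358425
P(M+10) = 0.698^5 = 0.165683
The M+8 peak is largest (0.358425); scaling to 100 gives 0.70 : 8.10 : 37.44 : 86.53 : 100.00 : 46.23.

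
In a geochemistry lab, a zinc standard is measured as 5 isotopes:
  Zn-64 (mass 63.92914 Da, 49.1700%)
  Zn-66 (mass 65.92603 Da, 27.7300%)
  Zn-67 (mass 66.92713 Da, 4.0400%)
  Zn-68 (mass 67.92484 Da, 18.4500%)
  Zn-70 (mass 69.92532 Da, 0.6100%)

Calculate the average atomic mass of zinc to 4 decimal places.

Average mass = Σ (abundance × isotope mass) = 0.491700 × 63.92914 + 0.277300 × 65.92603 + 0.040400 × 66.92713 + 0.184500 × 67.92484 + 0.006100 × 69.92532
= 31.433958 + 18.281288 + 2.703856 + 12.532133 + 0.426544 = 65.377779 Da

65.3778 Da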